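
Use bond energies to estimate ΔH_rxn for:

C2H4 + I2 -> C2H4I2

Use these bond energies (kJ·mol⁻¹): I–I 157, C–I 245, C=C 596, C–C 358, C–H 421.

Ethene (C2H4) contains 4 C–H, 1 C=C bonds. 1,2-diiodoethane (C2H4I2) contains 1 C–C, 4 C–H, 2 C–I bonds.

ΔH ≈ −95 kJ

Bonds broken (reactants):
  C–H: 4 × 421 = 1684
  C=C: 1 × 596 = 596
  I–I: 1 × 157 = 157
  Σ(broken) = 2437 kJ
Bonds formed (products):
  C–C: 1 × 358 = 358
  C–H: 4 × 421 = 1684
  C–I: 2 × 245 = 490
  Σ(formed) = 2532 kJ
ΔH = Σ(broken) − Σ(formed) = 2437 − 2532 = −95 kJ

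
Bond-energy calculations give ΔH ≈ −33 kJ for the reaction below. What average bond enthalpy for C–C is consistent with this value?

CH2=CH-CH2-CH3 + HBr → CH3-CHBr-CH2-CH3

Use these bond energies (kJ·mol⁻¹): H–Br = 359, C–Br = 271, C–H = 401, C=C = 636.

D(C–C) ≈ 356 kJ/mol

Let D be the C–C bond energy.
Σ(broken) = 2×D + 8×401 + 1×636 + 1×359 = 4203 + 2D
Σ(formed) = 1×271 + 3×D + 9×401 = 3880 + 3D
ΔH = Σ(broken) − Σ(formed) = (4203 + 2D) − (3880 + 3D) = +323 − D
Setting this equal to −33 kJ gives D = 356 kJ/mol.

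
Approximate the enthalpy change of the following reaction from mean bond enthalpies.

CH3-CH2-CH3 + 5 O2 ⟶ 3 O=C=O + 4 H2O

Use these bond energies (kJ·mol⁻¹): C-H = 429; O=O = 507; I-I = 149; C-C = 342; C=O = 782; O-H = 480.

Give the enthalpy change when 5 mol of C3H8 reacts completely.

Bonds broken (reactants):
  C-C: 2 × 342 = 684
  C-H: 8 × 429 = 3432
  O=O: 5 × 507 = 2535
  Σ(broken) = 6651 kJ
Bonds formed (products):
  C=O: 6 × 782 = 4692
  O-H: 8 × 480 = 3840
  Σ(formed) = 8532 kJ
ΔH = Σ(broken) − Σ(formed) = 6651 − 8532 = −1881 kJ
For 5× the reaction as written: 5 × (−1881) = −9405 kJ

ΔH = −9405 kJ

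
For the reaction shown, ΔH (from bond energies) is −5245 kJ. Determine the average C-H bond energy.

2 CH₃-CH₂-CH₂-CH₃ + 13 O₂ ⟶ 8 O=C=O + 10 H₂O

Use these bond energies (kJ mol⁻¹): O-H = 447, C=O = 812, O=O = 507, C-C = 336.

D(C-H) ≈ 404 kJ/mol

Let D be the C-H bond energy.
Σ(broken) = 6×336 + 20×D + 13×507 = 8607 + 20D
Σ(formed) = 16×812 + 20×447 = 21932
ΔH = Σ(broken) − Σ(formed) = (8607 + 20D) − (21932) = −13325 + 20D
Setting this equal to −5245 kJ gives 20D = 8080, so D = 404 kJ/mol.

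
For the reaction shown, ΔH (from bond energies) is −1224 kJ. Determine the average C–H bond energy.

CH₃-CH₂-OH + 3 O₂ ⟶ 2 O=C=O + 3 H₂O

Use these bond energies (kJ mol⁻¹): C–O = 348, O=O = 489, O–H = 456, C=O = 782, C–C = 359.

D(C–H) ≈ 402 kJ/mol

Let D be the C–H bond energy.
Σ(broken) = 1×359 + 5×D + 1×348 + 1×456 + 3×489 = 2630 + 5D
Σ(formed) = 4×782 + 6×456 = 5864
ΔH = Σ(broken) − Σ(formed) = (2630 + 5D) − (5864) = −3234 + 5D
Setting this equal to −1224 kJ gives 5D = 2010, so D = 402 kJ/mol.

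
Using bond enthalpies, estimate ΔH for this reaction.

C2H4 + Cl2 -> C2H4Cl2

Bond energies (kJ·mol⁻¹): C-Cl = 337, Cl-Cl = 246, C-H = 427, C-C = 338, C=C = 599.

ΔH ≈ −167 kJ

Bonds broken (reactants):
  C-H: 4 × 427 = 1708
  C=C: 1 × 599 = 599
  Cl-Cl: 1 × 246 = 246
  Σ(broken) = 2553 kJ
Bonds formed (products):
  C-C: 1 × 338 = 338
  C-Cl: 2 × 337 = 674
  C-H: 4 × 427 = 1708
  Σ(formed) = 2720 kJ
ΔH = Σ(broken) − Σ(formed) = 2553 − 2720 = −167 kJ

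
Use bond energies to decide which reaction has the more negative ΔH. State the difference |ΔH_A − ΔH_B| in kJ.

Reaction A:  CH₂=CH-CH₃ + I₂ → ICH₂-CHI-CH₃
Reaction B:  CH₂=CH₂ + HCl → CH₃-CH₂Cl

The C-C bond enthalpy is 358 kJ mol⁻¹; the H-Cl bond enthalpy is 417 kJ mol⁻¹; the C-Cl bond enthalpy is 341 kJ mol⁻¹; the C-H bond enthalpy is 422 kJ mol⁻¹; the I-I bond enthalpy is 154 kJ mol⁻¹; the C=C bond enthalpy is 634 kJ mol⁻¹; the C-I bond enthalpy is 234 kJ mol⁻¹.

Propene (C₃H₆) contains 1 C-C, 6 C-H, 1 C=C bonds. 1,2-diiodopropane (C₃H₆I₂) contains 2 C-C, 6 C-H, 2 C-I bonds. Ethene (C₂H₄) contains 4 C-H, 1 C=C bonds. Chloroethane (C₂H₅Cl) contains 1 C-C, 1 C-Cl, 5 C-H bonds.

Reaction A:
  Bonds broken (reactants):
    C-C: 1 × 358 = 358
    C-H: 6 × 422 = 2532
    C=C: 1 × 634 = 634
    I-I: 1 × 154 = 154
    Σ(broken) = 3678 kJ
  Bonds formed (products):
    C-C: 2 × 358 = 716
    C-H: 6 × 422 = 2532
    C-I: 2 × 234 = 468
    Σ(formed) = 3716 kJ
  ΔH_A = 3678 − 3716 = −38 kJ
Reaction B:
  Bonds broken (reactants):
    C-H: 4 × 422 = 1688
    C=C: 1 × 634 = 634
    H-Cl: 1 × 417 = 417
    Σ(broken) = 2739 kJ
  Bonds formed (products):
    C-C: 1 × 358 = 358
    C-Cl: 1 × 341 = 341
    C-H: 5 × 422 = 2110
    Σ(formed) = 2809 kJ
  ΔH_B = 2739 − 2809 = −70 kJ
ΔH_A − ΔH_B = +32 kJ, so reaction B has the more negative ΔH; |ΔH_A − ΔH_B| = 32 kJ.

Reaction B, by 32 kJ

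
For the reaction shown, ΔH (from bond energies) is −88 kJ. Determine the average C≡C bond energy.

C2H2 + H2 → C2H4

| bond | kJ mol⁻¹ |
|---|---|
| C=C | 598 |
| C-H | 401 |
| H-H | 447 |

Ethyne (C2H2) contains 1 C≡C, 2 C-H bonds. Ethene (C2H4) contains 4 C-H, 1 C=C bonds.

D(C≡C) ≈ 865 kJ/mol

Let D be the C≡C bond energy.
Σ(broken) = 1×D + 2×401 + 1×447 = 1249 + D
Σ(formed) = 4×401 + 1×598 = 2202
ΔH = Σ(broken) − Σ(formed) = (1249 + D) − (2202) = −953 + D
Setting this equal to −88 kJ gives D = 865 kJ/mol.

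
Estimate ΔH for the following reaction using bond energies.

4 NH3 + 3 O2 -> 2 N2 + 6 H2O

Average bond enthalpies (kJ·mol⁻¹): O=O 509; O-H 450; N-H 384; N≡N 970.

Bonds broken (reactants):
  N-H: 12 × 384 = 4608
  O=O: 3 × 509 = 1527
  Σ(broken) = 6135 kJ
Bonds formed (products):
  N≡N: 2 × 970 = 1940
  O-H: 12 × 450 = 5400
  Σ(formed) = 7340 kJ
ΔH = Σ(broken) − Σ(formed) = 6135 − 7340 = −1205 kJ

ΔH ≈ −1205 kJ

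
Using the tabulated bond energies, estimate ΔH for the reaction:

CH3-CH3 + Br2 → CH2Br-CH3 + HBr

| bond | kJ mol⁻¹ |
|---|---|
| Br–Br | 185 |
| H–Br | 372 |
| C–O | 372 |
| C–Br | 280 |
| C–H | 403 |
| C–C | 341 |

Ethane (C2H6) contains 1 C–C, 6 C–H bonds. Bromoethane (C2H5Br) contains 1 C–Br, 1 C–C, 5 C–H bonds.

ΔH ≈ −64 kJ

Bonds broken (reactants):
  Br–Br: 1 × 185 = 185
  C–C: 1 × 341 = 341
  C–H: 6 × 403 = 2418
  Σ(broken) = 2944 kJ
Bonds formed (products):
  C–Br: 1 × 280 = 280
  C–C: 1 × 341 = 341
  C–H: 5 × 403 = 2015
  H–Br: 1 × 372 = 372
  Σ(formed) = 3008 kJ
ΔH = Σ(broken) − Σ(formed) = 2944 − 3008 = −64 kJ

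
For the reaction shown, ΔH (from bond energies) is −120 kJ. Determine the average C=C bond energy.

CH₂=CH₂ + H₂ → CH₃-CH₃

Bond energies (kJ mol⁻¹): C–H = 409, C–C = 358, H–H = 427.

D(C=C) ≈ 629 kJ/mol

Let D be the C=C bond energy.
Σ(broken) = 4×409 + 1×D + 1×427 = 2063 + D
Σ(formed) = 1×358 + 6×409 = 2812
ΔH = Σ(broken) − Σ(formed) = (2063 + D) − (2812) = −749 + D
Setting this equal to −120 kJ gives D = 629 kJ/mol.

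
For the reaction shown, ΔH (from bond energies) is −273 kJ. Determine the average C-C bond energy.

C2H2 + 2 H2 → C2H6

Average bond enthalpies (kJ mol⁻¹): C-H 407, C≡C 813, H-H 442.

Let D be the C-C bond energy.
Σ(broken) = 1×813 + 2×407 + 2×442 = 2511
Σ(formed) = 1×D + 6×407 = 2442 + D
ΔH = Σ(broken) − Σ(formed) = (2511) − (2442 + D) = +69 − D
Setting this equal to −273 kJ gives D = 342 kJ/mol.

D(C-C) ≈ 342 kJ/mol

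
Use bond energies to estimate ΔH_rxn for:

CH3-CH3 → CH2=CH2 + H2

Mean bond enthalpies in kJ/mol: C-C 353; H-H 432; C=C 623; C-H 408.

Bonds broken (reactants):
  C-C: 1 × 353 = 353
  C-H: 6 × 408 = 2448
  Σ(broken) = 2801 kJ
Bonds formed (products):
  C-H: 4 × 408 = 1632
  C=C: 1 × 623 = 623
  H-H: 1 × 432 = 432
  Σ(formed) = 2687 kJ
ΔH = Σ(broken) − Σ(formed) = 2801 − 2687 = +114 kJ

ΔH ≈ +114 kJ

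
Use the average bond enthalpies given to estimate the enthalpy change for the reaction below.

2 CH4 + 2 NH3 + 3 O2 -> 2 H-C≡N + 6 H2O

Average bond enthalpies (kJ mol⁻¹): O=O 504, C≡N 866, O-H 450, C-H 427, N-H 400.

ΔH ≈ −658 kJ

Bonds broken (reactants):
  C-H: 8 × 427 = 3416
  N-H: 6 × 400 = 2400
  O=O: 3 × 504 = 1512
  Σ(broken) = 7328 kJ
Bonds formed (products):
  C≡N: 2 × 866 = 1732
  C-H: 2 × 427 = 854
  O-H: 12 × 450 = 5400
  Σ(formed) = 7986 kJ
ΔH = Σ(broken) − Σ(formed) = 7328 − 7986 = −658 kJ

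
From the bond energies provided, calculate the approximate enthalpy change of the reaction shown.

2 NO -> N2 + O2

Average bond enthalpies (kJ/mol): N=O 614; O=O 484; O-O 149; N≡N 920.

Bonds broken (reactants):
  N=O: 2 × 614 = 1228
  Σ(broken) = 1228 kJ
Bonds formed (products):
  N≡N: 1 × 920 = 920
  O=O: 1 × 484 = 484
  Σ(formed) = 1404 kJ
ΔH = Σ(broken) − Σ(formed) = 1228 − 1404 = −176 kJ

ΔH ≈ −176 kJ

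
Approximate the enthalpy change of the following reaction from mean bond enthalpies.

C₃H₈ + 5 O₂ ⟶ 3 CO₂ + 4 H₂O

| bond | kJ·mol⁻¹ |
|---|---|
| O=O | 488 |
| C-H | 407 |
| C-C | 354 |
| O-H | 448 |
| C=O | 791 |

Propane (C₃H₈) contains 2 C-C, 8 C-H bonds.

ΔH ≈ −1926 kJ

Bonds broken (reactants):
  C-C: 2 × 354 = 708
  C-H: 8 × 407 = 3256
  O=O: 5 × 488 = 2440
  Σ(broken) = 6404 kJ
Bonds formed (products):
  C=O: 6 × 791 = 4746
  O-H: 8 × 448 = 3584
  Σ(formed) = 8330 kJ
ΔH = Σ(broken) − Σ(formed) = 6404 − 8330 = −1926 kJ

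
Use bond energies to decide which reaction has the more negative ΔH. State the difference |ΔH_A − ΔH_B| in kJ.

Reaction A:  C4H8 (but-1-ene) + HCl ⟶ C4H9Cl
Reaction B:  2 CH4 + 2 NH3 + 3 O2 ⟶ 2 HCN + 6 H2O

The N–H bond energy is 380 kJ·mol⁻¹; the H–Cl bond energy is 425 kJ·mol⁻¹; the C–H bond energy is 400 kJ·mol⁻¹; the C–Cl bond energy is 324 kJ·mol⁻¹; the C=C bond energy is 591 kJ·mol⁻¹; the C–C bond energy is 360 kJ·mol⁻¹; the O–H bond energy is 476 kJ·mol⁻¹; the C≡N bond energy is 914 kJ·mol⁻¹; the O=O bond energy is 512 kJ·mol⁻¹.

Reaction B, by 1256 kJ

Reaction A:
  Bonds broken (reactants):
    C–C: 2 × 360 = 720
    C–H: 8 × 400 = 3200
    C=C: 1 × 591 = 591
    H–Cl: 1 × 425 = 425
    Σ(broken) = 4936 kJ
  Bonds formed (products):
    C–C: 3 × 360 = 1080
    C–Cl: 1 × 324 = 324
    C–H: 9 × 400 = 3600
    Σ(formed) = 5004 kJ
  ΔH_A = 4936 − 5004 = −68 kJ
Reaction B:
  Bonds broken (reactants):
    C–H: 8 × 400 = 3200
    N–H: 6 × 380 = 2280
    O=O: 3 × 512 = 1536
    Σ(broken) = 7016 kJ
  Bonds formed (products):
    C≡N: 2 × 914 = 1828
    C–H: 2 × 400 = 800
    O–H: 12 × 476 = 5712
    Σ(formed) = 8340 kJ
  ΔH_B = 7016 − 8340 = −1324 kJ
ΔH_A − ΔH_B = +1256 kJ, so reaction B has the more negative ΔH; |ΔH_A − ΔH_B| = 1256 kJ.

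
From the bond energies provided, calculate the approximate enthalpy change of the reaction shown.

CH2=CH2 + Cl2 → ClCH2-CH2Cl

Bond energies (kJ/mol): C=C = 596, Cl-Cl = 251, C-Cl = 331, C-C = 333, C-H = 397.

ΔH ≈ −148 kJ

Bonds broken (reactants):
  C-H: 4 × 397 = 1588
  C=C: 1 × 596 = 596
  Cl-Cl: 1 × 251 = 251
  Σ(broken) = 2435 kJ
Bonds formed (products):
  C-C: 1 × 333 = 333
  C-Cl: 2 × 331 = 662
  C-H: 4 × 397 = 1588
  Σ(formed) = 2583 kJ
ΔH = Σ(broken) − Σ(formed) = 2435 − 2583 = −148 kJ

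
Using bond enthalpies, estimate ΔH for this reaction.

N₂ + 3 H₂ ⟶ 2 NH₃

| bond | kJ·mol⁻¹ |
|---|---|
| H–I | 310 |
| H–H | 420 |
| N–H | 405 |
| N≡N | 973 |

ΔH ≈ −197 kJ

Bonds broken (reactants):
  H–H: 3 × 420 = 1260
  N≡N: 1 × 973 = 973
  Σ(broken) = 2233 kJ
Bonds formed (products):
  N–H: 6 × 405 = 2430
  Σ(formed) = 2430 kJ
ΔH = Σ(broken) − Σ(formed) = 2233 − 2430 = −197 kJ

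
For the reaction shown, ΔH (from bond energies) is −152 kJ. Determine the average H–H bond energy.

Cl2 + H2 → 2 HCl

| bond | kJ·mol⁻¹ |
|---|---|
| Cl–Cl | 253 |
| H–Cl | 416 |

D(H–H) ≈ 427 kJ/mol

Let D be the H–H bond energy.
Σ(broken) = 1×253 + 1×D = 253 + D
Σ(formed) = 2×416 = 832
ΔH = Σ(broken) − Σ(formed) = (253 + D) − (832) = −579 + D
Setting this equal to −152 kJ gives D = 427 kJ/mol.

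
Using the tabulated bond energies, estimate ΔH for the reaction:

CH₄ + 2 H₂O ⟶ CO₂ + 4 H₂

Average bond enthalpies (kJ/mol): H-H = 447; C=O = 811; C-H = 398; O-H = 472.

ΔH ≈ +70 kJ

Bonds broken (reactants):
  C-H: 4 × 398 = 1592
  O-H: 4 × 472 = 1888
  Σ(broken) = 3480 kJ
Bonds formed (products):
  C=O: 2 × 811 = 1622
  H-H: 4 × 447 = 1788
  Σ(formed) = 3410 kJ
ΔH = Σ(broken) − Σ(formed) = 3480 − 3410 = +70 kJ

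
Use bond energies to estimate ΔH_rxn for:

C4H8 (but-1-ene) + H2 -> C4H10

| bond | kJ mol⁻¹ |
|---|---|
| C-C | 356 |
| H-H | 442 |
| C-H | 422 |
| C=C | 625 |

Bonds broken (reactants):
  C-C: 2 × 356 = 712
  C-H: 8 × 422 = 3376
  C=C: 1 × 625 = 625
  H-H: 1 × 442 = 442
  Σ(broken) = 5155 kJ
Bonds formed (products):
  C-C: 3 × 356 = 1068
  C-H: 10 × 422 = 4220
  Σ(formed) = 5288 kJ
ΔH = Σ(broken) − Σ(formed) = 5155 − 5288 = −133 kJ

ΔH ≈ −133 kJ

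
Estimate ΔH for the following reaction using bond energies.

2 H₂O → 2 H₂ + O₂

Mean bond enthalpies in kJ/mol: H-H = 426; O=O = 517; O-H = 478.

ΔH ≈ +543 kJ

Bonds broken (reactants):
  O-H: 4 × 478 = 1912
  Σ(broken) = 1912 kJ
Bonds formed (products):
  H-H: 2 × 426 = 852
  O=O: 1 × 517 = 517
  Σ(formed) = 1369 kJ
ΔH = Σ(broken) − Σ(formed) = 1912 − 1369 = +543 kJ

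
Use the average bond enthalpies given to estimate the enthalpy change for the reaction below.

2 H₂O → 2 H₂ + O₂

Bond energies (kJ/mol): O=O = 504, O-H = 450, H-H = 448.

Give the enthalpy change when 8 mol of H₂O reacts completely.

ΔH = +1600 kJ

Bonds broken (reactants):
  O-H: 4 × 450 = 1800
  Σ(broken) = 1800 kJ
Bonds formed (products):
  H-H: 2 × 448 = 896
  O=O: 1 × 504 = 504
  Σ(formed) = 1400 kJ
ΔH = Σ(broken) − Σ(formed) = 1800 − 1400 = +400 kJ
For 4× the reaction as written: 4 × (+400) = +1600 kJ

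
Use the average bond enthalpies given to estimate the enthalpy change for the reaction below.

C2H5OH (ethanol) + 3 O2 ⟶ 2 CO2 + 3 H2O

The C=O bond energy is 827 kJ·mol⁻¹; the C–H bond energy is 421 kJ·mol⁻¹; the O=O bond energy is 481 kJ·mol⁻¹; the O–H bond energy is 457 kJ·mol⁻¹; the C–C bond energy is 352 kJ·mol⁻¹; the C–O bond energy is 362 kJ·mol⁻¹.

Bonds broken (reactants):
  C–C: 1 × 352 = 352
  C–H: 5 × 421 = 2105
  C–O: 1 × 362 = 362
  O–H: 1 × 457 = 457
  O=O: 3 × 481 = 1443
  Σ(broken) = 4719 kJ
Bonds formed (products):
  C=O: 4 × 827 = 3308
  O–H: 6 × 457 = 2742
  Σ(formed) = 6050 kJ
ΔH = Σ(broken) − Σ(formed) = 4719 − 6050 = −1331 kJ

ΔH ≈ −1331 kJ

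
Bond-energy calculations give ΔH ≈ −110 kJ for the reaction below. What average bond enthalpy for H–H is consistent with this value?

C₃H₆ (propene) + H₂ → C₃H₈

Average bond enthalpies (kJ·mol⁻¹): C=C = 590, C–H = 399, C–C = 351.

Let D be the H–H bond energy.
Σ(broken) = 1×351 + 6×399 + 1×590 + 1×D = 3335 + D
Σ(formed) = 2×351 + 8×399 = 3894
ΔH = Σ(broken) − Σ(formed) = (3335 + D) − (3894) = −559 + D
Setting this equal to −110 kJ gives D = 449 kJ/mol.

D(H–H) ≈ 449 kJ/mol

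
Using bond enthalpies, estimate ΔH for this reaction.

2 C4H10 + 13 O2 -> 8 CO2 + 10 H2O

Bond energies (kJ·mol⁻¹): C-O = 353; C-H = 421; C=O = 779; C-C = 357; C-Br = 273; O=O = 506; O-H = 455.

ΔH ≈ −4424 kJ

Bonds broken (reactants):
  C-C: 6 × 357 = 2142
  C-H: 20 × 421 = 8420
  O=O: 13 × 506 = 6578
  Σ(broken) = 17140 kJ
Bonds formed (products):
  C=O: 16 × 779 = 12464
  O-H: 20 × 455 = 9100
  Σ(formed) = 21564 kJ
ΔH = Σ(broken) − Σ(formed) = 17140 − 21564 = −4424 kJ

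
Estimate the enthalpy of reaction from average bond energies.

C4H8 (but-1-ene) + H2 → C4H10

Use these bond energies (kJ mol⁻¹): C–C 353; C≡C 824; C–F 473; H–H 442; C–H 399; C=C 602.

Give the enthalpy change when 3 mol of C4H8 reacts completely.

ΔH = −321 kJ

Bonds broken (reactants):
  C–C: 2 × 353 = 706
  C–H: 8 × 399 = 3192
  C=C: 1 × 602 = 602
  H–H: 1 × 442 = 442
  Σ(broken) = 4942 kJ
Bonds formed (products):
  C–C: 3 × 353 = 1059
  C–H: 10 × 399 = 3990
  Σ(formed) = 5049 kJ
ΔH = Σ(broken) − Σ(formed) = 4942 − 5049 = −107 kJ
For 3× the reaction as written: 3 × (−107) = −321 kJ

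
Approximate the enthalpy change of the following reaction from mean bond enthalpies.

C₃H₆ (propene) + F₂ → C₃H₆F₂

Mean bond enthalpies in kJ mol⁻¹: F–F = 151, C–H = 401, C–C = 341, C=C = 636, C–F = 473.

ΔH ≈ −500 kJ

Bonds broken (reactants):
  C–C: 1 × 341 = 341
  C–H: 6 × 401 = 2406
  C=C: 1 × 636 = 636
  F–F: 1 × 151 = 151
  Σ(broken) = 3534 kJ
Bonds formed (products):
  C–C: 2 × 341 = 682
  C–F: 2 × 473 = 946
  C–H: 6 × 401 = 2406
  Σ(formed) = 4034 kJ
ΔH = Σ(broken) − Σ(formed) = 3534 − 4034 = −500 kJ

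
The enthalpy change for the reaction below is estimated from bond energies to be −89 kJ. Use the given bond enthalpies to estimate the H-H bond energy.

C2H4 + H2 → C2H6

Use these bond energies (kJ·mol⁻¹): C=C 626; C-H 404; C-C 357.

D(H-H) ≈ 450 kJ/mol

Let D be the H-H bond energy.
Σ(broken) = 4×404 + 1×626 + 1×D = 2242 + D
Σ(formed) = 1×357 + 6×404 = 2781
ΔH = Σ(broken) − Σ(formed) = (2242 + D) − (2781) = −539 + D
Setting this equal to −89 kJ gives D = 450 kJ/mol.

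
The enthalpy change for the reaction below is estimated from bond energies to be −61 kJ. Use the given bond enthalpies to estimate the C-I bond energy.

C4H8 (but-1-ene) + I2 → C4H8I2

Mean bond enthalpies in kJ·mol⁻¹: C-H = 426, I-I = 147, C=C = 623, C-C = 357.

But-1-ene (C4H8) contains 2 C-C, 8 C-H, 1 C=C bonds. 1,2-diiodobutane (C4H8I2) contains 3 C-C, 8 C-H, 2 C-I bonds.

Let D be the C-I bond energy.
Σ(broken) = 2×357 + 8×426 + 1×623 + 1×147 = 4892
Σ(formed) = 3×357 + 8×426 + 2×D = 4479 + 2D
ΔH = Σ(broken) − Σ(formed) = (4892) − (4479 + 2D) = +413 − 2D
Setting this equal to −61 kJ gives 2D = 474, so D = 237 kJ/mol.

D(C-I) ≈ 237 kJ/mol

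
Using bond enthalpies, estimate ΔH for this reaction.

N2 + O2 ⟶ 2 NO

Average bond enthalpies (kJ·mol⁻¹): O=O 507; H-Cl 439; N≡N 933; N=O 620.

ΔH ≈ +200 kJ

Bonds broken (reactants):
  N≡N: 1 × 933 = 933
  O=O: 1 × 507 = 507
  Σ(broken) = 1440 kJ
Bonds formed (products):
  N=O: 2 × 620 = 1240
  Σ(formed) = 1240 kJ
ΔH = Σ(broken) − Σ(formed) = 1440 − 1240 = +200 kJ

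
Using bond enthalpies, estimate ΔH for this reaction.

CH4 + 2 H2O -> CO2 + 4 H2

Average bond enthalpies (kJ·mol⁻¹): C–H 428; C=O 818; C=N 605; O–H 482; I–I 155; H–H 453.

Bonds broken (reactants):
  C–H: 4 × 428 = 1712
  O–H: 4 × 482 = 1928
  Σ(broken) = 3640 kJ
Bonds formed (products):
  C=O: 2 × 818 = 1636
  H–H: 4 × 453 = 1812
  Σ(formed) = 3448 kJ
ΔH = Σ(broken) − Σ(formed) = 3640 − 3448 = +192 kJ

ΔH ≈ +192 kJ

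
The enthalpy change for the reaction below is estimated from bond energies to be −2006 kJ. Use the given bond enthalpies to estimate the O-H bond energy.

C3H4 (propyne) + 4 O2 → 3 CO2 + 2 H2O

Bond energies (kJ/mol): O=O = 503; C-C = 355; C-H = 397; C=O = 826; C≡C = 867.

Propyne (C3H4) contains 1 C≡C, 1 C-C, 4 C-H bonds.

Let D be the O-H bond energy.
Σ(broken) = 1×867 + 1×355 + 4×397 + 4×503 = 4822
Σ(formed) = 6×826 + 4×D = 4956 + 4D
ΔH = Σ(broken) − Σ(formed) = (4822) − (4956 + 4D) = −134 − 4D
Setting this equal to −2006 kJ gives 4D = 1872, so D = 468 kJ/mol.

D(O-H) ≈ 468 kJ/mol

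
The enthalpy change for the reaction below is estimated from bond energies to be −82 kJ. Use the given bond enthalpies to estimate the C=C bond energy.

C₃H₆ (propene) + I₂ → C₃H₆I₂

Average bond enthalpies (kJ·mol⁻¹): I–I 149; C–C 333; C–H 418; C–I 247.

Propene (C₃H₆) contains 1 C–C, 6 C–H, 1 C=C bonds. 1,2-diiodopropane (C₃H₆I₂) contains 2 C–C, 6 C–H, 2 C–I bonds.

Let D be the C=C bond energy.
Σ(broken) = 1×333 + 6×418 + 1×D + 1×149 = 2990 + D
Σ(formed) = 2×333 + 6×418 + 2×247 = 3668
ΔH = Σ(broken) − Σ(formed) = (2990 + D) − (3668) = −678 + D
Setting this equal to −82 kJ gives D = 596 kJ/mol.

D(C=C) ≈ 596 kJ/mol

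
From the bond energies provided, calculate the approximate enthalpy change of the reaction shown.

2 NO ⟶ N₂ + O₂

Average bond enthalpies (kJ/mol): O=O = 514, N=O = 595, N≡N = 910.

ΔH ≈ −234 kJ

Bonds broken (reactants):
  N=O: 2 × 595 = 1190
  Σ(broken) = 1190 kJ
Bonds formed (products):
  N≡N: 1 × 910 = 910
  O=O: 1 × 514 = 514
  Σ(formed) = 1424 kJ
ΔH = Σ(broken) − Σ(formed) = 1190 − 1424 = −234 kJ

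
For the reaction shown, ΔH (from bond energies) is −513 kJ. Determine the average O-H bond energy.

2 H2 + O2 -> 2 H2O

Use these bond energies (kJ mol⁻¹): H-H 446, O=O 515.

D(O-H) ≈ 480 kJ/mol

Let D be the O-H bond energy.
Σ(broken) = 2×446 + 1×515 = 1407
Σ(formed) = 4×D = 4D
ΔH = Σ(broken) − Σ(formed) = (1407) − (4D) = +1407 − 4D
Setting this equal to −513 kJ gives 4D = 1920, so D = 480 kJ/mol.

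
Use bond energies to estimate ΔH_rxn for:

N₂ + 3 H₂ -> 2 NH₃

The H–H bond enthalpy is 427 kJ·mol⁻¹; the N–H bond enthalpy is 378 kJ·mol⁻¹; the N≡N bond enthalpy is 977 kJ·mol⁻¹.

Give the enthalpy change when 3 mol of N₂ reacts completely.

ΔH = −30 kJ

Bonds broken (reactants):
  H–H: 3 × 427 = 1281
  N≡N: 1 × 977 = 977
  Σ(broken) = 2258 kJ
Bonds formed (products):
  N–H: 6 × 378 = 2268
  Σ(formed) = 2268 kJ
ΔH = Σ(broken) − Σ(formed) = 2258 − 2268 = −10 kJ
For 3× the reaction as written: 3 × (−10) = −30 kJ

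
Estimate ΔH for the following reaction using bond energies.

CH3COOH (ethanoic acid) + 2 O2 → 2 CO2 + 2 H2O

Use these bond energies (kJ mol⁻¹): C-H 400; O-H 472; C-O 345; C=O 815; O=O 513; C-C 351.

Bonds broken (reactants):
  C-C: 1 × 351 = 351
  C-H: 3 × 400 = 1200
  C-O: 1 × 345 = 345
  C=O: 1 × 815 = 815
  O-H: 1 × 472 = 472
  O=O: 2 × 513 = 1026
  Σ(broken) = 4209 kJ
Bonds formed (products):
  C=O: 4 × 815 = 3260
  O-H: 4 × 472 = 1888
  Σ(formed) = 5148 kJ
ΔH = Σ(broken) − Σ(formed) = 4209 − 5148 = −939 kJ

ΔH ≈ −939 kJ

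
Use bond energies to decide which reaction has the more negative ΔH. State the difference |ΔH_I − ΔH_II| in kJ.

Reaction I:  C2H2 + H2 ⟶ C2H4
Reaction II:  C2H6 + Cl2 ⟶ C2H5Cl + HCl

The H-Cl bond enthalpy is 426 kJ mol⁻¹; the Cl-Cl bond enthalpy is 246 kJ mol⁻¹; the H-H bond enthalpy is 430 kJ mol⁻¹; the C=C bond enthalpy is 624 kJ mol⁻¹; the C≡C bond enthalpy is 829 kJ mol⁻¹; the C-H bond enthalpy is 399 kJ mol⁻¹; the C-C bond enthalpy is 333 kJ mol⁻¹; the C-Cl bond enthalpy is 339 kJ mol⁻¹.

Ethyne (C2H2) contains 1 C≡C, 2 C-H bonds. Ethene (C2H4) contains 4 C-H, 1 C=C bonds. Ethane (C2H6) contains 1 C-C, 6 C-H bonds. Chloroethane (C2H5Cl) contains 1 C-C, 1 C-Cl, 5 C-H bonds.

Reaction I:
  Bonds broken (reactants):
    C≡C: 1 × 829 = 829
    C-H: 2 × 399 = 798
    H-H: 1 × 430 = 430
    Σ(broken) = 2057 kJ
  Bonds formed (products):
    C-H: 4 × 399 = 1596
    C=C: 1 × 624 = 624
    Σ(formed) = 2220 kJ
  ΔH_I = 2057 − 2220 = −163 kJ
Reaction II:
  Bonds broken (reactants):
    C-C: 1 × 333 = 333
    C-H: 6 × 399 = 2394
    Cl-Cl: 1 × 246 = 246
    Σ(broken) = 2973 kJ
  Bonds formed (products):
    C-C: 1 × 333 = 333
    C-Cl: 1 × 339 = 339
    C-H: 5 × 399 = 1995
    H-Cl: 1 × 426 = 426
    Σ(formed) = 3093 kJ
  ΔH_II = 2973 − 3093 = −120 kJ
ΔH_I − ΔH_II = −43 kJ, so reaction I has the more negative ΔH; |ΔH_I − ΔH_II| = 43 kJ.

Reaction I, by 43 kJ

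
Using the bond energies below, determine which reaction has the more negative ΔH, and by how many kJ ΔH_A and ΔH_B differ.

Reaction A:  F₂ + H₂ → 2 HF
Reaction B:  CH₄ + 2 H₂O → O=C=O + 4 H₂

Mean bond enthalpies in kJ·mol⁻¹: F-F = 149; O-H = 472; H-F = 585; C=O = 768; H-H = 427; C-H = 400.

Reaction A:
  Bonds broken (reactants):
    F-F: 1 × 149 = 149
    H-H: 1 × 427 = 427
    Σ(broken) = 576 kJ
  Bonds formed (products):
    H-F: 2 × 585 = 1170
    Σ(formed) = 1170 kJ
  ΔH_A = 576 − 1170 = −594 kJ
Reaction B:
  Bonds broken (reactants):
    C-H: 4 × 400 = 1600
    O-H: 4 × 472 = 1888
    Σ(broken) = 3488 kJ
  Bonds formed (products):
    C=O: 2 × 768 = 1536
    H-H: 4 × 427 = 1708
    Σ(formed) = 3244 kJ
  ΔH_B = 3488 − 3244 = +244 kJ
ΔH_A − ΔH_B = −838 kJ, so reaction A has the more negative ΔH; |ΔH_A − ΔH_B| = 838 kJ.

Reaction A, by 838 kJ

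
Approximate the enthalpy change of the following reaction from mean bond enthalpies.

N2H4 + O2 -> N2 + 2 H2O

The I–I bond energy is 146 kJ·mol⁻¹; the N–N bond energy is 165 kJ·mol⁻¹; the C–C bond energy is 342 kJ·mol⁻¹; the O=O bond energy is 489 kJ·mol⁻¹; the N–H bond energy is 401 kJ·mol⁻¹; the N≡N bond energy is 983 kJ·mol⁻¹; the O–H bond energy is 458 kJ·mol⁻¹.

ΔH ≈ −557 kJ

Bonds broken (reactants):
  N–H: 4 × 401 = 1604
  N–N: 1 × 165 = 165
  O=O: 1 × 489 = 489
  Σ(broken) = 2258 kJ
Bonds formed (products):
  N≡N: 1 × 983 = 983
  O–H: 4 × 458 = 1832
  Σ(formed) = 2815 kJ
ΔH = Σ(broken) − Σ(formed) = 2258 − 2815 = −557 kJ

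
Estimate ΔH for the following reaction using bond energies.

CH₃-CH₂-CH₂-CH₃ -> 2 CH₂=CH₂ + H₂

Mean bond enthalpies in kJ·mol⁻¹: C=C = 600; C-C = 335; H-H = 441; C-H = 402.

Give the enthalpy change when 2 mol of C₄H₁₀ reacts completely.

Bonds broken (reactants):
  C-C: 3 × 335 = 1005
  C-H: 10 × 402 = 4020
  Σ(broken) = 5025 kJ
Bonds formed (products):
  C-H: 8 × 402 = 3216
  C=C: 2 × 600 = 1200
  H-H: 1 × 441 = 441
  Σ(formed) = 4857 kJ
ΔH = Σ(broken) − Σ(formed) = 5025 − 4857 = +168 kJ
For 2× the reaction as written: 2 × (+168) = +336 kJ

ΔH = +336 kJ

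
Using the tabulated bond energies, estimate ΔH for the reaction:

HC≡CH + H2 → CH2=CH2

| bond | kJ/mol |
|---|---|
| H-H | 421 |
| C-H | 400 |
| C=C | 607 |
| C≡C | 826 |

ΔH ≈ −160 kJ

Bonds broken (reactants):
  C≡C: 1 × 826 = 826
  C-H: 2 × 400 = 800
  H-H: 1 × 421 = 421
  Σ(broken) = 2047 kJ
Bonds formed (products):
  C-H: 4 × 400 = 1600
  C=C: 1 × 607 = 607
  Σ(formed) = 2207 kJ
ΔH = Σ(broken) − Σ(formed) = 2047 − 2207 = −160 kJ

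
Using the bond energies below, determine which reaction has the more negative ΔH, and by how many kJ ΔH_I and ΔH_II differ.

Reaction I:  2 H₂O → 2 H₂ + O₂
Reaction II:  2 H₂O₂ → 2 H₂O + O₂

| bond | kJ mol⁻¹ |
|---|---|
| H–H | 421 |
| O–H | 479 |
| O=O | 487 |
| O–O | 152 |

Reaction I:
  Bonds broken (reactants):
    O–H: 4 × 479 = 1916
    Σ(broken) = 1916 kJ
  Bonds formed (products):
    H–H: 2 × 421 = 842
    O=O: 1 × 487 = 487
    Σ(formed) = 1329 kJ
  ΔH_I = 1916 − 1329 = +587 kJ
Reaction II:
  Bonds broken (reactants):
    O–H: 4 × 479 = 1916
    O–O: 2 × 152 = 304
    Σ(broken) = 2220 kJ
  Bonds formed (products):
    O–H: 4 × 479 = 1916
    O=O: 1 × 487 = 487
    Σ(formed) = 2403 kJ
  ΔH_II = 2220 − 2403 = −183 kJ
ΔH_I − ΔH_II = +770 kJ, so reaction II has the more negative ΔH; |ΔH_I − ΔH_II| = 770 kJ.

Reaction II, by 770 kJ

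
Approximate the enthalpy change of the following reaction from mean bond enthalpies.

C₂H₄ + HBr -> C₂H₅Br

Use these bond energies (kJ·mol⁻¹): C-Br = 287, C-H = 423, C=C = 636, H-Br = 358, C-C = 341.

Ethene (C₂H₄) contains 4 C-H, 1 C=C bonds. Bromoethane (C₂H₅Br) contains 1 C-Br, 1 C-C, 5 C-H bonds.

Bonds broken (reactants):
  C-H: 4 × 423 = 1692
  C=C: 1 × 636 = 636
  H-Br: 1 × 358 = 358
  Σ(broken) = 2686 kJ
Bonds formed (products):
  C-Br: 1 × 287 = 287
  C-C: 1 × 341 = 341
  C-H: 5 × 423 = 2115
  Σ(formed) = 2743 kJ
ΔH = Σ(broken) − Σ(formed) = 2686 − 2743 = −57 kJ

ΔH ≈ −57 kJ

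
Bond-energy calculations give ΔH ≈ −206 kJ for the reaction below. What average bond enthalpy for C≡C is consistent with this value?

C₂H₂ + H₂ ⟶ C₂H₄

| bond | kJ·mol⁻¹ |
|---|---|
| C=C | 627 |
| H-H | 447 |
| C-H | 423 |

D(C≡C) ≈ 820 kJ/mol

Let D be the C≡C bond energy.
Σ(broken) = 1×D + 2×423 + 1×447 = 1293 + D
Σ(formed) = 4×423 + 1×627 = 2319
ΔH = Σ(broken) − Σ(formed) = (1293 + D) − (2319) = −1026 + D
Setting this equal to −206 kJ gives D = 820 kJ/mol.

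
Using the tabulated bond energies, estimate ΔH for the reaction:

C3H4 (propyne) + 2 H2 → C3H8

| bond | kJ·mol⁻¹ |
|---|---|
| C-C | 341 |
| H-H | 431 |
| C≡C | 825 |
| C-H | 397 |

Bonds broken (reactants):
  C≡C: 1 × 825 = 825
  C-C: 1 × 341 = 341
  C-H: 4 × 397 = 1588
  H-H: 2 × 431 = 862
  Σ(broken) = 3616 kJ
Bonds formed (products):
  C-C: 2 × 341 = 682
  C-H: 8 × 397 = 3176
  Σ(formed) = 3858 kJ
ΔH = Σ(broken) − Σ(formed) = 3616 − 3858 = −242 kJ

ΔH ≈ −242 kJ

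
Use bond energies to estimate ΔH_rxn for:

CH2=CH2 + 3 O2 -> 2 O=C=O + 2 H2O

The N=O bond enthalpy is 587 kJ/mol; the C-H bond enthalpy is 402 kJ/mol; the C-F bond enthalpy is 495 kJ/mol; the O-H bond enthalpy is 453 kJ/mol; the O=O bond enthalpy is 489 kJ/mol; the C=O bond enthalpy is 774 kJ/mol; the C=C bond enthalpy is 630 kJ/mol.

Bonds broken (reactants):
  C-H: 4 × 402 = 1608
  C=C: 1 × 630 = 630
  O=O: 3 × 489 = 1467
  Σ(broken) = 3705 kJ
Bonds formed (products):
  C=O: 4 × 774 = 3096
  O-H: 4 × 453 = 1812
  Σ(formed) = 4908 kJ
ΔH = Σ(broken) − Σ(formed) = 3705 − 4908 = −1203 kJ

ΔH ≈ −1203 kJ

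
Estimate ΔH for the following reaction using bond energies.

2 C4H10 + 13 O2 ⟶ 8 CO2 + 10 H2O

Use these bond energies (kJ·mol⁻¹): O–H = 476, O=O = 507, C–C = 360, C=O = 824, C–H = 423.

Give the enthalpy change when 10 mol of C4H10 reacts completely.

Bonds broken (reactants):
  C–C: 6 × 360 = 2160
  C–H: 20 × 423 = 8460
  O=O: 13 × 507 = 6591
  Σ(broken) = 17211 kJ
Bonds formed (products):
  C=O: 16 × 824 = 13184
  O–H: 20 × 476 = 9520
  Σ(formed) = 22704 kJ
ΔH = Σ(broken) − Σ(formed) = 17211 − 22704 = −5493 kJ
For 5× the reaction as written: 5 × (−5493) = −27465 kJ

ΔH = −27465 kJ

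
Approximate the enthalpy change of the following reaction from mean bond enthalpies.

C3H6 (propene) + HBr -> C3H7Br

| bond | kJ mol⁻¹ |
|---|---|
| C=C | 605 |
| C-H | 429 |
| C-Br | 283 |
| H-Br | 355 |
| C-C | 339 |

Bonds broken (reactants):
  C-C: 1 × 339 = 339
  C-H: 6 × 429 = 2574
  C=C: 1 × 605 = 605
  H-Br: 1 × 355 = 355
  Σ(broken) = 3873 kJ
Bonds formed (products):
  C-Br: 1 × 283 = 283
  C-C: 2 × 339 = 678
  C-H: 7 × 429 = 3003
  Σ(formed) = 3964 kJ
ΔH = Σ(broken) − Σ(formed) = 3873 − 3964 = −91 kJ

ΔH ≈ −91 kJ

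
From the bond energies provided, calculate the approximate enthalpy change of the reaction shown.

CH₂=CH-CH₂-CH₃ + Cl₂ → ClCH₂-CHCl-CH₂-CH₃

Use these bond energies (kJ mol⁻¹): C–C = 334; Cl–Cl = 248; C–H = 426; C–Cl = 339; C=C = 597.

ΔH ≈ −167 kJ

Bonds broken (reactants):
  C–C: 2 × 334 = 668
  C–H: 8 × 426 = 3408
  C=C: 1 × 597 = 597
  Cl–Cl: 1 × 248 = 248
  Σ(broken) = 4921 kJ
Bonds formed (products):
  C–C: 3 × 334 = 1002
  C–Cl: 2 × 339 = 678
  C–H: 8 × 426 = 3408
  Σ(formed) = 5088 kJ
ΔH = Σ(broken) − Σ(formed) = 4921 − 5088 = −167 kJ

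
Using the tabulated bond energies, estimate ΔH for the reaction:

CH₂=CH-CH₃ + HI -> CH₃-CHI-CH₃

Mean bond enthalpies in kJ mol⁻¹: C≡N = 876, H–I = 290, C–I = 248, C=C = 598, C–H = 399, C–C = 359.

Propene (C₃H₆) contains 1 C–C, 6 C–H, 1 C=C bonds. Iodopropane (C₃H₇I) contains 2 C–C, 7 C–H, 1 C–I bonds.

ΔH ≈ −118 kJ

Bonds broken (reactants):
  C–C: 1 × 359 = 359
  C–H: 6 × 399 = 2394
  C=C: 1 × 598 = 598
  H–I: 1 × 290 = 290
  Σ(broken) = 3641 kJ
Bonds formed (products):
  C–C: 2 × 359 = 718
  C–H: 7 × 399 = 2793
  C–I: 1 × 248 = 248
  Σ(formed) = 3759 kJ
ΔH = Σ(broken) − Σ(formed) = 3641 − 3759 = −118 kJ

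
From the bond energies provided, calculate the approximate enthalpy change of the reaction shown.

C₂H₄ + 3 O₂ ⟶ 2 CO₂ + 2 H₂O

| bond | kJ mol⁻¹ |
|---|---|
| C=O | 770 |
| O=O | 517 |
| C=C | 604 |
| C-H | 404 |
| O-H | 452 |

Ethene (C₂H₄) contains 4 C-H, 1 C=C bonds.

ΔH ≈ −1117 kJ

Bonds broken (reactants):
  C-H: 4 × 404 = 1616
  C=C: 1 × 604 = 604
  O=O: 3 × 517 = 1551
  Σ(broken) = 3771 kJ
Bonds formed (products):
  C=O: 4 × 770 = 3080
  O-H: 4 × 452 = 1808
  Σ(formed) = 4888 kJ
ΔH = Σ(broken) − Σ(formed) = 3771 − 4888 = −1117 kJ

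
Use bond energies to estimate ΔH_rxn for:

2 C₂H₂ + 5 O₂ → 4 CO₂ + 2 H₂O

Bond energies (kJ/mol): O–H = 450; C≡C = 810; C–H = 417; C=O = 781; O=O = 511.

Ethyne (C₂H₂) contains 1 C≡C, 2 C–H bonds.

Bonds broken (reactants):
  C≡C: 2 × 810 = 1620
  C–H: 4 × 417 = 1668
  O=O: 5 × 511 = 2555
  Σ(broken) = 5843 kJ
Bonds formed (products):
  C=O: 8 × 781 = 6248
  O–H: 4 × 450 = 1800
  Σ(formed) = 8048 kJ
ΔH = Σ(broken) − Σ(formed) = 5843 − 8048 = −2205 kJ

ΔH ≈ −2205 kJ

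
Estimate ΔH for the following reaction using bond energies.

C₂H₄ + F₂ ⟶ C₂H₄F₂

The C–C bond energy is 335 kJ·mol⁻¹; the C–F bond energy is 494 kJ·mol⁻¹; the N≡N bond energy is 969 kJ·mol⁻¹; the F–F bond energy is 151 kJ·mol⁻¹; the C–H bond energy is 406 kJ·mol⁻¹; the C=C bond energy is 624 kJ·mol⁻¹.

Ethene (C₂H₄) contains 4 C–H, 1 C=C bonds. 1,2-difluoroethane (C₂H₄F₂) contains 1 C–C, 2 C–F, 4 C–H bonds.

ΔH ≈ −548 kJ

Bonds broken (reactants):
  C–H: 4 × 406 = 1624
  C=C: 1 × 624 = 624
  F–F: 1 × 151 = 151
  Σ(broken) = 2399 kJ
Bonds formed (products):
  C–C: 1 × 335 = 335
  C–F: 2 × 494 = 988
  C–H: 4 × 406 = 1624
  Σ(formed) = 2947 kJ
ΔH = Σ(broken) − Σ(formed) = 2399 − 2947 = −548 kJ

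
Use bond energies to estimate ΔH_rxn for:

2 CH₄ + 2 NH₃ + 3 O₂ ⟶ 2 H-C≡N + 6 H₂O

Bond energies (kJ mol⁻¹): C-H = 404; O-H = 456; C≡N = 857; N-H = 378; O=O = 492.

Bonds broken (reactants):
  C-H: 8 × 404 = 3232
  N-H: 6 × 378 = 2268
  O=O: 3 × 492 = 1476
  Σ(broken) = 6976 kJ
Bonds formed (products):
  C≡N: 2 × 857 = 1714
  C-H: 2 × 404 = 808
  O-H: 12 × 456 = 5472
  Σ(formed) = 7994 kJ
ΔH = Σ(broken) − Σ(formed) = 6976 − 7994 = −1018 kJ

ΔH ≈ −1018 kJ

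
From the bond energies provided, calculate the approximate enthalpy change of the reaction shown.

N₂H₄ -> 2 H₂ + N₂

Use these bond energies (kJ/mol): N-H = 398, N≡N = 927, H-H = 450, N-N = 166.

ΔH ≈ −69 kJ

Bonds broken (reactants):
  N-H: 4 × 398 = 1592
  N-N: 1 × 166 = 166
  Σ(broken) = 1758 kJ
Bonds formed (products):
  H-H: 2 × 450 = 900
  N≡N: 1 × 927 = 927
  Σ(formed) = 1827 kJ
ΔH = Σ(broken) − Σ(formed) = 1758 − 1827 = −69 kJ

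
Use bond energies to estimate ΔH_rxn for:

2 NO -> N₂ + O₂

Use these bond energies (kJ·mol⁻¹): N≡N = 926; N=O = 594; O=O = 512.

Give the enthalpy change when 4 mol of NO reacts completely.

ΔH = −500 kJ

Bonds broken (reactants):
  N=O: 2 × 594 = 1188
  Σ(broken) = 1188 kJ
Bonds formed (products):
  N≡N: 1 × 926 = 926
  O=O: 1 × 512 = 512
  Σ(formed) = 1438 kJ
ΔH = Σ(broken) − Σ(formed) = 1188 − 1438 = −250 kJ
For 2× the reaction as written: 2 × (−250) = −500 kJ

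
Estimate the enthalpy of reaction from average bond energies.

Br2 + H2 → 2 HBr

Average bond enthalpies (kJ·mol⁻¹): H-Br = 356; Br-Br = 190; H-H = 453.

ΔH ≈ −69 kJ

Bonds broken (reactants):
  Br-Br: 1 × 190 = 190
  H-H: 1 × 453 = 453
  Σ(broken) = 643 kJ
Bonds formed (products):
  H-Br: 2 × 356 = 712
  Σ(formed) = 712 kJ
ΔH = Σ(broken) − Σ(formed) = 643 − 712 = −69 kJ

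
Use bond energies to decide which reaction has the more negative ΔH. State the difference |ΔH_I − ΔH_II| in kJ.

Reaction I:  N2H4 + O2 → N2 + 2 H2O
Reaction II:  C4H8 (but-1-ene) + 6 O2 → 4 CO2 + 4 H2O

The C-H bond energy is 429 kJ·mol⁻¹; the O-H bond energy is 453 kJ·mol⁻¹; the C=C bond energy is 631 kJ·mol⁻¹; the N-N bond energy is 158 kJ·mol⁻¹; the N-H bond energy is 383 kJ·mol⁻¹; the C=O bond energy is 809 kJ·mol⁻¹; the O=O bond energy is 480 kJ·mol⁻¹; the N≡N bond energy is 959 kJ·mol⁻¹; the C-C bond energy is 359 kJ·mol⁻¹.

Reaction I:
  Bonds broken (reactants):
    N-H: 4 × 383 = 1532
    N-N: 1 × 158 = 158
    O=O: 1 × 480 = 480
    Σ(broken) = 2170 kJ
  Bonds formed (products):
    N≡N: 1 × 959 = 959
    O-H: 4 × 453 = 1812
    Σ(formed) = 2771 kJ
  ΔH_I = 2170 − 2771 = −601 kJ
Reaction II:
  Bonds broken (reactants):
    C-C: 2 × 359 = 718
    C-H: 8 × 429 = 3432
    C=C: 1 × 631 = 631
    O=O: 6 × 480 = 2880
    Σ(broken) = 7661 kJ
  Bonds formed (products):
    C=O: 8 × 809 = 6472
    O-H: 8 × 453 = 3624
    Σ(formed) = 10096 kJ
  ΔH_II = 7661 − 10096 = −2435 kJ
ΔH_I − ΔH_II = +1834 kJ, so reaction II has the more negative ΔH; |ΔH_I − ΔH_II| = 1834 kJ.

Reaction II, by 1834 kJ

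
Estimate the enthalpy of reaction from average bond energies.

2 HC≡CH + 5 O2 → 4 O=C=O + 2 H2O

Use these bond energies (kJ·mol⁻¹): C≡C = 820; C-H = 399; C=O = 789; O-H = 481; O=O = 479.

ΔH ≈ −2605 kJ

Bonds broken (reactants):
  C≡C: 2 × 820 = 1640
  C-H: 4 × 399 = 1596
  O=O: 5 × 479 = 2395
  Σ(broken) = 5631 kJ
Bonds formed (products):
  C=O: 8 × 789 = 6312
  O-H: 4 × 481 = 1924
  Σ(formed) = 8236 kJ
ΔH = Σ(broken) − Σ(formed) = 5631 − 8236 = −2605 kJ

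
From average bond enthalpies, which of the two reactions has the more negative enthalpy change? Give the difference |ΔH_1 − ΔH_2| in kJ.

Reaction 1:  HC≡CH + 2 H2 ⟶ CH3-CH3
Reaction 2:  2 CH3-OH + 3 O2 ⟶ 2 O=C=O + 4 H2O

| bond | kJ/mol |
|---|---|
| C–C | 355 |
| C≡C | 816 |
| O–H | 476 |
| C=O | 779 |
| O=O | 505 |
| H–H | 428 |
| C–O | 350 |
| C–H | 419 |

Reaction 1:
  Bonds broken (reactants):
    C≡C: 1 × 816 = 816
    C–H: 2 × 419 = 838
    H–H: 2 × 428 = 856
    Σ(broken) = 2510 kJ
  Bonds formed (products):
    C–C: 1 × 355 = 355
    C–H: 6 × 419 = 2514
    Σ(formed) = 2869 kJ
  ΔH_1 = 2510 − 2869 = −359 kJ
Reaction 2:
  Bonds broken (reactants):
    C–H: 6 × 419 = 2514
    C–O: 2 × 350 = 700
    O–H: 2 × 476 = 952
    O=O: 3 × 505 = 1515
    Σ(broken) = 5681 kJ
  Bonds formed (products):
    C=O: 4 × 779 = 3116
    O–H: 8 × 476 = 3808
    Σ(formed) = 6924 kJ
  ΔH_2 = 5681 − 6924 = −1243 kJ
ΔH_1 − ΔH_2 = +884 kJ, so reaction 2 has the more negative ΔH; |ΔH_1 − ΔH_2| = 884 kJ.

Reaction 2, by 884 kJ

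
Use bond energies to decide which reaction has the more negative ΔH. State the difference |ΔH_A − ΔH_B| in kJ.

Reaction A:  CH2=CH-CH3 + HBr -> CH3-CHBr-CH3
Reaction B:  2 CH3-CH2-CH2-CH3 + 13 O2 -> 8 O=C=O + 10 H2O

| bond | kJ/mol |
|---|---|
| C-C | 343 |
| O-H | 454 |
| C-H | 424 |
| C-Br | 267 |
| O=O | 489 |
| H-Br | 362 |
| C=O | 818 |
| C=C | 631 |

Reaction A:
  Bonds broken (reactants):
    C-C: 1 × 343 = 343
    C-H: 6 × 424 = 2544
    C=C: 1 × 631 = 631
    H-Br: 1 × 362 = 362
    Σ(broken) = 3880 kJ
  Bonds formed (products):
    C-Br: 1 × 267 = 267
    C-C: 2 × 343 = 686
    C-H: 7 × 424 = 2968
    Σ(formed) = 3921 kJ
  ΔH_A = 3880 − 3921 = −41 kJ
Reaction B:
  Bonds broken (reactants):
    C-C: 6 × 343 = 2058
    C-H: 20 × 424 = 8480
    O=O: 13 × 489 = 6357
    Σ(broken) = 16895 kJ
  Bonds formed (products):
    C=O: 16 × 818 = 13088
    O-H: 20 × 454 = 9080
    Σ(formed) = 22168 kJ
  ΔH_B = 16895 − 22168 = −5273 kJ
ΔH_A − ΔH_B = +5232 kJ, so reaction B has the more negative ΔH; |ΔH_A − ΔH_B| = 5232 kJ.

Reaction B, by 5232 kJ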